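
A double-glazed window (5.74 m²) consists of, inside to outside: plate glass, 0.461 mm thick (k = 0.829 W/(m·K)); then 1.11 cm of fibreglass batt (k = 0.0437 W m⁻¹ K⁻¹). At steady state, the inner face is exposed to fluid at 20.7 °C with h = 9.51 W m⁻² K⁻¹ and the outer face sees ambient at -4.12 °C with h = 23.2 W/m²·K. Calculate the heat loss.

Q = 354 W

Resistance network (inner→outer):
  R_conv,in = 1/(hA) = 1/(9.51·5.74) = 0.01832 K/W
  R_plate glass = L/(kA) = 4.61×10^-4/(0.829·5.74) = 9.688×10^-5 K/W
  R_fibreglass batt = L/(kA) = 0.0111/(0.0437·5.74) = 0.04425 K/W
  R_conv,out = 1/(hA) = 1/(23.2·5.74) = 0.007509 K/W
ΣR = 0.01832 + 9.688×10^-5 + 0.04425 + 0.007509 = 0.07018 K/W
Q = ΔT/ΣR = (20.7 °C − -4.12 °C)/0.07018 = 354 W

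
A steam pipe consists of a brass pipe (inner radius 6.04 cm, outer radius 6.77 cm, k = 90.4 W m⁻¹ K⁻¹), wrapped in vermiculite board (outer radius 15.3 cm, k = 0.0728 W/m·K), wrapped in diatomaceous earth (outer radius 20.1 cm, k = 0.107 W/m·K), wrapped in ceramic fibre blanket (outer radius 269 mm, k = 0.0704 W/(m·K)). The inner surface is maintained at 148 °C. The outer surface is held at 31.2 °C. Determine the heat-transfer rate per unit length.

Q' = 41.0 W/m

Treat each layer as a resistance in series:
  R'_brass = ln(0.0677/0.0604)/(2πk) = 0.1141/(2π·90.4) = 2.009×10^-4 m·K/W
  R'_vermiculite board = ln(0.153/0.0677)/(2πk) = 0.8154/(2π·0.0728) = 1.783 m·K/W
  R'_diatomaceous earth = ln(0.201/0.153)/(2πk) = 0.2729/(2π·0.107) = 0.4059 m·K/W
  R'_ceramic fibre blanket = ln(0.269/0.201)/(2πk) = 0.2914/(2π·0.0704) = 0.6588 m·K/W
ΣR = 2.009×10^-4 + 1.783 + 0.4059 + 0.6588 = 2.848 m·K/W
Q' = ΔT/ΣR = (148 °C − 31.2 °C)/2.848 = 41.0 W/m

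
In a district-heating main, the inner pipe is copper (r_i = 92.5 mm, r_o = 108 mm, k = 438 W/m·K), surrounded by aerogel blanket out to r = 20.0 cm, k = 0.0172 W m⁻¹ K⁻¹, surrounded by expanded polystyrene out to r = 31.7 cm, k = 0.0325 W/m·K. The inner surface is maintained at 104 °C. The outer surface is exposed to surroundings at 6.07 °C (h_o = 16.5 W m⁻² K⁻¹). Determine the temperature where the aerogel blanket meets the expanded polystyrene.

Treat each layer as a resistance in series:
  R'_copper = ln(0.108/0.0925)/(2πk) = 0.1549/(2π·438) = 5.629×10^-5 m·K/W
  R'_aerogel blanket = ln(0.200/0.108)/(2πk) = 0.6162/(2π·0.0172) = 5.702 m·K/W
  R'_expanded polystyrene = ln(0.317/0.200)/(2πk) = 0.4606/(2π·0.0325) = 2.256 m·K/W
  R'_conv,out = 1/(2πr h) = 1/(2π·0.317·16.5) = 0.03043 m·K/W
ΣR = 5.629×10^-5 + 5.702 + 2.256 + 0.03043 = 7.988 m·K/W
Q' = ΔT/ΣR = (104 °C − 6.07 °C)/7.988 = 12.26 W/m
From the inner boundary to the aerogel blanket/expanded polystyrene interface, ΣR_partial = 5.702 m·K/W.
T_interface = T_in − Q'·ΣR_partial = 104 °C − (12.26)(5.702) = 34.1 °C

T = 34.1 °C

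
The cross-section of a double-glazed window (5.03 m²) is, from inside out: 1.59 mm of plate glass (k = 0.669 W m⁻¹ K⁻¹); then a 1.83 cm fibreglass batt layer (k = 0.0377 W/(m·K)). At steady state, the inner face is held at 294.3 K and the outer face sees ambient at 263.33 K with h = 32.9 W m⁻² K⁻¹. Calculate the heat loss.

Treat each layer as a resistance in series:
  R_plate glass = L/(kA) = 0.00159/(0.669·5.03) = 4.725×10^-4 K/W
  R_fibreglass batt = L/(kA) = 0.0183/(0.0377·5.03) = 0.09650 K/W
  R_conv,out = 1/(hA) = 1/(32.9·5.03) = 0.006043 K/W
ΣR = 4.725×10^-4 + 0.09650 + 0.006043 = 0.1030 K/W
Q = ΔT/ΣR = (294.3 K − 263.33 K)/0.1030 = 301 W

Q = 301 W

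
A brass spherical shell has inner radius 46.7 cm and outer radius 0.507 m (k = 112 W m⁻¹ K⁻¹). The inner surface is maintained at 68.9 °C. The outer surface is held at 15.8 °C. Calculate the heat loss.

Q = 442 kW

Q = 4πk·ΔT/(1/r₁ − 1/r₂) = 4π × 112 × 53.1 / (1/0.467 − 1/0.507) = 4.42×10^5 W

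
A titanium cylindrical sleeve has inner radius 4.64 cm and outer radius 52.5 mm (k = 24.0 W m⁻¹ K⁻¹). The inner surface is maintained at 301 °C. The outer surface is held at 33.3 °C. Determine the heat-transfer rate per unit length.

Q' = 2πk·ΔT/ln(r₂/r₁) = 2π × 24.0 × 267.7 / ln(0.0525/0.0464) = 3.27×10^5 W/m

Q' = 3.27×10^5 W/m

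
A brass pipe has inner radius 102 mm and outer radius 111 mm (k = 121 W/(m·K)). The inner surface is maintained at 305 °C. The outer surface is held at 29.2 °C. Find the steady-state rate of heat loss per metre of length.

Q' = 2πk·ΔT/ln(r₂/r₁) = 2π × 121 × 275.8 / ln(0.111/0.102) = 2.48×10^6 W/m

Q' = 2480 kW/m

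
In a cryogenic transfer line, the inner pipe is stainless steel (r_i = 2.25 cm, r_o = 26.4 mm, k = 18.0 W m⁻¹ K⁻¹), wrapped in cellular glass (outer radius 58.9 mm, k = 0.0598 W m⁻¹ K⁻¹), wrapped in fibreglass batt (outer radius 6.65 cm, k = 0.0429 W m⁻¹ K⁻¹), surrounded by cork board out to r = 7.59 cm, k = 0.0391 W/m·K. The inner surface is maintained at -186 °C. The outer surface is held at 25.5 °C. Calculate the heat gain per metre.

Resistance network (inner→outer):
  R'_stainless steel = ln(0.0264/0.0225)/(2πk) = 0.1598/(2π·18.0) = 0.001413 m·K/W
  R'_cellular glass = ln(0.0589/0.0264)/(2πk) = 0.8025/(2π·0.0598) = 2.136 m·K/W
  R'_fibreglass batt = ln(0.0665/0.0589)/(2πk) = 0.1214/(2π·0.0429) = 0.4502 m·K/W
  R'_cork board = ln(0.0759/0.0665)/(2πk) = 0.1322/(2π·0.0391) = 0.5382 m·K/W
ΣR = 0.001413 + 2.136 + 0.4502 + 0.5382 = 3.126 m·K/W
Q' = ΔT/ΣR = (-186 °C − 25.5 °C)/3.126 = -67.7 W/m
(Negative Q' ⇒ heat flows inward; heat gain = 67.7 W/m.)

Q' = 67.7 W/m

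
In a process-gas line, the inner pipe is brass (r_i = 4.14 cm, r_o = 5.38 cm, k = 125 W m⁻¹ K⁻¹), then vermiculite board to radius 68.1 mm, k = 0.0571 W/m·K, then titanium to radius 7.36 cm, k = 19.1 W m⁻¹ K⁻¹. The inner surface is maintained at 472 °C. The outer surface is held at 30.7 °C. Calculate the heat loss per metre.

Series thermal resistances, inner to outer:
  R'_brass = ln(0.0538/0.0414)/(2πk) = 0.2620/(2π·125) = 3.336×10^-4 m·K/W
  R'_vermiculite board = ln(0.0681/0.0538)/(2πk) = 0.2357/(2π·0.0571) = 0.6570 m·K/W
  R'_titanium = ln(0.0736/0.0681)/(2πk) = 0.07767/(2π·19.1) = 6.472×10^-4 m·K/W
ΣR = 3.336×10^-4 + 0.6570 + 6.472×10^-4 = 0.6580 m·K/W
Q' = ΔT/ΣR = (472 °C − 30.7 °C)/0.6580 = 671 W/m

Q' = 671 W/m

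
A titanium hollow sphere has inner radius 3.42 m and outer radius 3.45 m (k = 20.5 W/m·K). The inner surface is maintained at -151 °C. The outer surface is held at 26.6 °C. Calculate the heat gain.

Q = 18000 kW

Q = 4πk·ΔT/(1/r₁ − 1/r₂) = 4π × 20.5 × 177.6 / (1/3.42 − 1/3.45) = 1.80×10^7 W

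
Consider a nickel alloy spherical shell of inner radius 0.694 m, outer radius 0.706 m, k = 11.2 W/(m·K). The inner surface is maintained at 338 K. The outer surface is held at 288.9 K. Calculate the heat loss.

Q = 282 kW

Q = 4πk·ΔT/(1/r₁ − 1/r₂) = 4π × 11.2 × 49.1 / (1/0.694 − 1/0.706) = 2.82×10^5 W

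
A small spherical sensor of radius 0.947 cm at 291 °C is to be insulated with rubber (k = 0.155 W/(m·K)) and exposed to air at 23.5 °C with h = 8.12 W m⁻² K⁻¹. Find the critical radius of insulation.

r_cr = 3.82 cm

For a sphere, r_cr = 2k_ins/h = 2·0.155/8.12 = 0.0382 m = 3.82 cm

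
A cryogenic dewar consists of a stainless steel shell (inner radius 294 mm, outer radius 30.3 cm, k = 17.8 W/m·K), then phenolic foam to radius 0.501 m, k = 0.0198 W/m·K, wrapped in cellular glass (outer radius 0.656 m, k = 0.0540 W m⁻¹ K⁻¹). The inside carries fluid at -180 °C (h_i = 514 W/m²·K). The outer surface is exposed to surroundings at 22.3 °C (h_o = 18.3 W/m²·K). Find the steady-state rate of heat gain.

Q = 34.0 W

Series thermal resistances, inner to outer:
  R_conv,in = 1/(4πr²h) = 1/(4π·0.294²·514) = 0.001791 K/W
  R_stainless steel = (1/0.294 − 1/0.303)/(4πk) = 0.1010/(4π·17.8) = 4.517×10^-4 K/W
  R_phenolic foam = (1/0.303 − 1/0.501)/(4πk) = 1.304/(4π·0.0198) = 5.242 K/W
  R_cellular glass = (1/0.501 − 1/0.656)/(4πk) = 0.4716/(4π·0.0540) = 0.6950 K/W
  R_conv,out = 1/(4πr²h) = 1/(4π·0.656²·18.3) = 0.01010 K/W
ΣR = 0.001791 + 4.517×10^-4 + 5.242 + 0.6950 + 0.01010 = 5.949 K/W
Q = ΔT/ΣR = (-180 °C − 22.3 °C)/5.949 = -34.0 W
(Negative Q ⇒ heat flows inward; heat gain = 34.0 W.)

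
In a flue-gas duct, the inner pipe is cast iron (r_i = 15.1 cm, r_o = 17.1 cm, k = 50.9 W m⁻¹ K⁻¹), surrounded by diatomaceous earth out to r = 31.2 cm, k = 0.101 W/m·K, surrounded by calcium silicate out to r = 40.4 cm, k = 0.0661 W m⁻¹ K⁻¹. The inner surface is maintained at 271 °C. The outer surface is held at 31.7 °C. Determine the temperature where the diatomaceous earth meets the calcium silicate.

T = 127 °C

Resistance network (inner→outer):
  R'_cast iron = ln(0.171/0.151)/(2πk) = 0.1244/(2π·50.9) = 3.889×10^-4 m·K/W
  R'_diatomaceous earth = ln(0.312/0.171)/(2πk) = 0.6013/(2π·0.101) = 0.9476 m·K/W
  R'_calcium silicate = ln(0.404/0.312)/(2πk) = 0.2584/(2π·0.0661) = 0.6222 m·K/W
ΣR = 3.889×10^-4 + 0.9476 + 0.6222 = 1.570 m·K/W
Q' = ΔT/ΣR = (271 °C − 31.7 °C)/1.570 = 152.4 W/m
From the inner boundary to the diatomaceous earth/calcium silicate interface, ΣR_partial = 0.9480 m·K/W.
T_interface = T_in − Q'·ΣR_partial = 271 °C − (152.4)(0.9480) = 127 °C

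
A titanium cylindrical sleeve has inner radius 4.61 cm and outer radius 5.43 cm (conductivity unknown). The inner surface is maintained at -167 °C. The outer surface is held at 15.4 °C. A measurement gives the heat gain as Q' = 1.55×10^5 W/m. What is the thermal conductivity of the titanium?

ΣR = ΔT/Q' = |-167 − 15.4|/1.55×10^5 = 0.001177 m·K/W
ln(r₂/r₁)/(2πk) = 0.001177 ⇒ k = 0.1637/(2π·0.001177) = 22.1 W/m·K

k = 22.1 W/m·K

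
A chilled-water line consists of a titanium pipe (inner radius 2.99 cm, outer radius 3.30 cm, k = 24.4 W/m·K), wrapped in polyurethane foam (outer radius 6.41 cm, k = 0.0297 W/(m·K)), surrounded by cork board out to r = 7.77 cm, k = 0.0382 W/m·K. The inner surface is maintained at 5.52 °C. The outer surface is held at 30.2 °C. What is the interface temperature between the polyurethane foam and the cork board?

Series thermal resistances, inner to outer:
  R'_titanium = ln(0.0330/0.0299)/(2πk) = 0.09865/(2π·24.4) = 6.435×10^-4 m·K/W
  R'_polyurethane foam = ln(0.0641/0.0330)/(2πk) = 0.6639/(2π·0.0297) = 3.558 m·K/W
  R'_cork board = ln(0.0777/0.0641)/(2πk) = 0.1924/(2π·0.0382) = 0.8017 m·K/W
ΣR = 6.435×10^-4 + 3.558 + 0.8017 = 4.360 m·K/W
Q' = ΔT/ΣR = (5.52 °C − 30.2 °C)/4.360 = -5.661 W/m
From the inner boundary to the polyurethane foam/cork board interface, ΣR_partial = 3.559 m·K/W.
T_interface = T_in − Q'·ΣR_partial = 5.52 °C − (-5.661)(3.559) = 25.7 °C

T = 25.7 °C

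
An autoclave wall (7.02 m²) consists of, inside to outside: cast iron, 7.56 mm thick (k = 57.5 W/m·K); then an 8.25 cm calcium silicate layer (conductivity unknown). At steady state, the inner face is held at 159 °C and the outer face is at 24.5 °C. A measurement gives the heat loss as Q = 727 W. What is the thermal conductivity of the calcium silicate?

k = 0.0635 W/m·K

ΣR = ΔT/Q = |159 − 24.5|/727 = 0.1850 K/W
Known resistances:
  R_cast iron = L/(kA) = 0.00756/(57.5·7.02) = 1.873×10^-5 K/W
R_calcium silicate = ΣR − ΣR_known = 0.1850 − 1.873×10^-5 = 0.1850 K/W
L/(kA) = 0.1850 ⇒ k = 0.0825/(0.1850·7.02) = 0.0635 W/m·K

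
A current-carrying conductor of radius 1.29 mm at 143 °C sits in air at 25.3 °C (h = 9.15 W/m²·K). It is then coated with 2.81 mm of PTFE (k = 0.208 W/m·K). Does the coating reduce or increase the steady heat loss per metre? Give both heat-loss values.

increases: 8.73 → 23.0 W/m

Critical radius for a cylinder: r_cr = k/h = 0.0227 m = 2.27 cm.
Outer radius after coating: r₂ = 0.00129 + 0.00281 = 0.00410 m.
Since r₁ < r_cr and r₂ ≤ r_cr, the coating moves toward the maximum at r_cr — heat loss rises.
Bare: R = 1/(2πr₁h) = 13.48 m·K/W; Q = 117.7/13.48 = 8.73 W/m.
Coated: R = R_cond + R_conv = 5.127 m·K/W; Q = 117.7/5.127 = 23.0 W/m.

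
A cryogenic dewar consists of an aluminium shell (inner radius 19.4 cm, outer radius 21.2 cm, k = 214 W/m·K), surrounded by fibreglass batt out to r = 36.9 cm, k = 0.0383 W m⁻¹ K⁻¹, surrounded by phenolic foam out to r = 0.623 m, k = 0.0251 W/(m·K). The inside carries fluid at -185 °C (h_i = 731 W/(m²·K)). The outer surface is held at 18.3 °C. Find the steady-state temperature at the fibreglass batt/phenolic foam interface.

Treat each layer as a resistance in series:
  R_conv,in = 1/(4πr²h) = 1/(4π·0.194²·731) = 0.002892 K/W
  R_aluminium = (1/0.194 − 1/0.212)/(4πk) = 0.4377/(4π·214) = 1.627×10^-4 K/W
  R_fibreglass batt = (1/0.212 − 1/0.369)/(4πk) = 2.007/(4π·0.0383) = 4.170 K/W
  R_phenolic foam = (1/0.369 − 1/0.623)/(4πk) = 1.105/(4π·0.0251) = 3.503 K/W
ΣR = 0.002892 + 1.627×10^-4 + 4.170 + 3.503 = 7.676 K/W
Q = ΔT/ΣR = (-185 °C − 18.3 °C)/7.676 = -26.49 W
From the inner boundary to the fibreglass batt/phenolic foam interface, ΣR_partial = 4.173 K/W.
T_interface = T_in − Q·ΣR_partial = -185 °C − (-26.49)(4.173) = -74.5 °C

T = -74.5 °C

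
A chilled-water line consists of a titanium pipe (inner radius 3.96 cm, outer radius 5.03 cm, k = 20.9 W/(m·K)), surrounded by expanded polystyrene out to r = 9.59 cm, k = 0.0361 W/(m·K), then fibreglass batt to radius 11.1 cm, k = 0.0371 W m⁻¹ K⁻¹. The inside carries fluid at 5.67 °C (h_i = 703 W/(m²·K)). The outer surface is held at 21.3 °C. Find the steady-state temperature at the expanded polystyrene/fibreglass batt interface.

Treat each layer as a resistance in series:
  R'_conv,in = 1/(2πr h) = 1/(2π·0.0396·703) = 0.005717 m·K/W
  R'_titanium = ln(0.0503/0.0396)/(2πk) = 0.2392/(2π·20.9) = 0.001821 m·K/W
  R'_expanded polystyrene = ln(0.0959/0.0503)/(2πk) = 0.6453/(2π·0.0361) = 2.845 m·K/W
  R'_fibreglass batt = ln(0.111/0.0959)/(2πk) = 0.1462/(2π·0.0371) = 0.6273 m·K/W
ΣR = 0.005717 + 0.001821 + 2.845 + 0.6273 = 3.480 m·K/W
Q' = ΔT/ΣR = (5.67 °C − 21.3 °C)/3.480 = -4.491 W/m
From the inner boundary to the expanded polystyrene/fibreglass batt interface, ΣR_partial = 2.853 m·K/W.
T_interface = T_in − Q'·ΣR_partial = 5.67 °C − (-4.491)(2.853) = 18.5 °C

T = 18.5 °C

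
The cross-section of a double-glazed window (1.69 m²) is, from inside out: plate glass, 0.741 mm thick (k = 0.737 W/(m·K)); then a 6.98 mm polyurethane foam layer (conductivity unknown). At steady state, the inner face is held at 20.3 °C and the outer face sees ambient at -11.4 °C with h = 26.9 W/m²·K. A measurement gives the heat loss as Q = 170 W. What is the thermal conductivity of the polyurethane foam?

ΣR = ΔT/Q = |20.3 − -11.4|/170 = 0.1865 K/W
Known resistances:
  R_plate glass = L/(kA) = 7.41×10^-4/(0.737·1.69) = 5.949×10^-4 K/W
  R_conv,out = 1/(hA) = 1/(26.9·1.69) = 0.02200 K/W
R_polyurethane foam = ΣR − ΣR_known = 0.1865 − 0.02259 = 0.1639 K/W
L/(kA) = 0.1639 ⇒ k = 0.00698/(0.1639·1.69) = 0.0252 W/m·K

k = 0.0252 W/m·K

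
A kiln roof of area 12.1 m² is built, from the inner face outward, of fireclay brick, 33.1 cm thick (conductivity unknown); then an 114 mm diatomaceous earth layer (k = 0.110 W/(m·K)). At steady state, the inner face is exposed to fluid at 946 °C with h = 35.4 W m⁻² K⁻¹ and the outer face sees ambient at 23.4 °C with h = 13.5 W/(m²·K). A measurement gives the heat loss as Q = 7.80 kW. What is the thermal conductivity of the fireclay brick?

ΣR = ΔT/Q = |946 − 23.4|/7800 = 0.1183 K/W
Known resistances:
  R_conv,in = 1/(hA) = 1/(35.4·12.1) = 0.002335 K/W
  R_diatomaceous earth = L/(kA) = 0.114/(0.110·12.1) = 0.08565 K/W
  R_conv,out = 1/(hA) = 1/(13.5·12.1) = 0.006122 K/W
R_fireclay brick = ΣR − ΣR_known = 0.1183 − 0.09411 = 0.02419 K/W
L/(kA) = 0.02419 ⇒ k = 0.331/(0.02419·12.1) = 1.13 W/m·K

k = 1.13 W/m·K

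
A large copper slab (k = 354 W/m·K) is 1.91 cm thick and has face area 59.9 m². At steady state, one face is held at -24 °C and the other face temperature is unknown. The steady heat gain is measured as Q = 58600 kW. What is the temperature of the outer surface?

T_out = 28.8 °C

Series resistances:
  R_copper = L/(kA) = 0.0191/(354·59.9) = 9.007×10^-7 K/W
ΣR = 9.007×10^-7 K/W
ΔT = Q·ΣR = 5.86×10^7 × 9.007×10^-7 = 52.78 K
Heat flows inward, so T_out = T_in + ΔT = -24 + 52.78 = 28.8 °C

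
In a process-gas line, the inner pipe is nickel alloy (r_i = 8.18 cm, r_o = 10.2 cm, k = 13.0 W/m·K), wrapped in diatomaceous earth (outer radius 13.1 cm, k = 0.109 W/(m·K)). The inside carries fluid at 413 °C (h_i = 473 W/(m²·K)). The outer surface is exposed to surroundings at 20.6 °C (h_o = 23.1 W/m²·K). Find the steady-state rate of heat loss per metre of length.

Resistance network (inner→outer):
  R'_conv,in = 1/(2πr h) = 1/(2π·0.0818·473) = 0.004113 m·K/W
  R'_nickel alloy = ln(0.102/0.0818)/(2πk) = 0.2207/(2π·13.0) = 0.002702 m·K/W
  R'_diatomaceous earth = ln(0.131/0.102)/(2πk) = 0.2502/(2π·0.109) = 0.3654 m·K/W
  R'_conv,out = 1/(2πr h) = 1/(2π·0.131·23.1) = 0.05259 m·K/W
ΣR = 0.004113 + 0.002702 + 0.3654 + 0.05259 = 0.4248 m·K/W
Q' = ΔT/ΣR = (413 °C − 20.6 °C)/0.4248 = 924 W/m

Q' = 924 W/m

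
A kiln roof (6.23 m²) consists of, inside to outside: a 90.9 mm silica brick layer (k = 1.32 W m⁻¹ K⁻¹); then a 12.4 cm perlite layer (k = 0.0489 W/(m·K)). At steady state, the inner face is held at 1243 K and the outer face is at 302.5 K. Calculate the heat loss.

Treat each layer as a resistance in series:
  R_silica brick = L/(kA) = 0.0909/(1.32·6.23) = 0.01105 K/W
  R_perlite = L/(kA) = 0.124/(0.0489·6.23) = 0.4070 K/W
ΣR = 0.01105 + 0.4070 = 0.4180 K/W
Q = ΔT/ΣR = (1243 K − 302.5 K)/0.4180 = 2250 W

Q = 2250 W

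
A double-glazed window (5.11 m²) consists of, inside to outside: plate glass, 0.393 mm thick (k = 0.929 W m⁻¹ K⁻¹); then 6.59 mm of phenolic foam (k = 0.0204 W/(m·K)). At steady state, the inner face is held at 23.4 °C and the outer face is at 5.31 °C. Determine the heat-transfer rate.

Q = 286 W

Series thermal resistances, inner to outer:
  R_plate glass = L/(kA) = 3.93×10^-4/(0.929·5.11) = 8.279×10^-5 K/W
  R_phenolic foam = L/(kA) = 0.00659/(0.0204·5.11) = 0.06322 K/W
ΣR = 8.279×10^-5 + 0.06322 = 0.06330 K/W
Q = ΔT/ΣR = (23.4 °C − 5.31 °C)/0.06330 = 286 W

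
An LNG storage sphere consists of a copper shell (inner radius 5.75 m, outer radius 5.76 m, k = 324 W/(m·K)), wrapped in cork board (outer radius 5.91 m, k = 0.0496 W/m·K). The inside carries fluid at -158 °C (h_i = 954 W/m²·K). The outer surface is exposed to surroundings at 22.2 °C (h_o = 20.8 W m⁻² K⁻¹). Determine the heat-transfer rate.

Q = 25100 W

Treat each layer as a resistance in series:
  R_conv,in = 1/(4πr²h) = 1/(4π·5.75²·954) = 2.523×10^-6 K/W
  R_copper = (1/5.75 − 1/5.76)/(4πk) = 3.019×10^-4/(4π·324) = 7.416×10^-8 K/W
  R_cork board = (1/5.76 − 1/5.91)/(4πk) = 0.004406/(4π·0.0496) = 0.007070 K/W
  R_conv,out = 1/(4πr²h) = 1/(4π·5.91²·20.8) = 1.095×10^-4 K/W
ΣR = 2.523×10^-6 + 7.416×10^-8 + 0.007070 + 1.095×10^-4 = 0.007182 K/W
Q = ΔT/ΣR = (-158 °C − 22.2 °C)/0.007182 = -25100 W
(Negative Q ⇒ heat flows inward; heat gain = 25100 W.)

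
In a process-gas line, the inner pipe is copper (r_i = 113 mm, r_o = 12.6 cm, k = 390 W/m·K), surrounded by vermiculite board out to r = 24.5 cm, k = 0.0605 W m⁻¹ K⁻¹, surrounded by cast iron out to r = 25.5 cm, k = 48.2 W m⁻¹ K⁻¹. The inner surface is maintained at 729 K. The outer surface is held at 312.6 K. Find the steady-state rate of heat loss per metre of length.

Resistance network (inner→outer):
  R'_copper = ln(0.126/0.113)/(2πk) = 0.1089/(2π·390) = 4.444×10^-5 m·K/W
  R'_vermiculite board = ln(0.245/0.126)/(2πk) = 0.6650/(2π·0.0605) = 1.749 m·K/W
  R'_cast iron = ln(0.255/0.245)/(2πk) = 0.04001/(2π·48.2) = 1.321×10^-4 m·K/W
ΣR = 4.444×10^-5 + 1.749 + 1.321×10^-4 = 1.749 m·K/W
Q' = ΔT/ΣR = (729 K − 312.6 K)/1.749 = 238 W/m

Q' = 238 W/m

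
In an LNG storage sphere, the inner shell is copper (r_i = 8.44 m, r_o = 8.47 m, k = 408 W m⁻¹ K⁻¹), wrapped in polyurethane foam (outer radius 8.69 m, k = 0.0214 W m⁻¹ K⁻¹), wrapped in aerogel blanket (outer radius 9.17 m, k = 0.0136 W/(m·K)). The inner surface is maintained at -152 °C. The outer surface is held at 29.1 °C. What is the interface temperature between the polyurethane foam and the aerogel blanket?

Resistance network (inner→outer):
  R_copper = (1/8.44 − 1/8.47)/(4πk) = 4.197×10^-4/(4π·408) = 8.185×10^-8 K/W
  R_polyurethane foam = (1/8.47 − 1/8.69)/(4πk) = 0.002989/(4π·0.0214) = 0.01111 K/W
  R_aerogel blanket = (1/8.69 − 1/9.17)/(4πk) = 0.006024/(4π·0.0136) = 0.03525 K/W
ΣR = 8.185×10^-8 + 0.01111 + 0.03525 = 0.04636 K/W
Q = ΔT/ΣR = (-152 °C − 29.1 °C)/0.04636 = -3906 W
From the inner boundary to the polyurethane foam/aerogel blanket interface, ΣR_partial = 0.01111 K/W.
T_interface = T_in − Q·ΣR_partial = -152 °C − (-3906)(0.01111) = -109 °C

T = -109 °C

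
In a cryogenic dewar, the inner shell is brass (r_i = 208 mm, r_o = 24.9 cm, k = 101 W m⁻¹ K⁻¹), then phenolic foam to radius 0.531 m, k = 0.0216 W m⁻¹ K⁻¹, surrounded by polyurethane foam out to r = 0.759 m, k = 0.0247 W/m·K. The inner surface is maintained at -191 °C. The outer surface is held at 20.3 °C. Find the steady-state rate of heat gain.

Treat each layer as a resistance in series:
  R_brass = (1/0.208 − 1/0.249)/(4πk) = 0.7916/(4π·101) = 6.237×10^-4 K/W
  R_phenolic foam = (1/0.249 − 1/0.531)/(4πk) = 2.133/(4π·0.0216) = 7.858 K/W
  R_polyurethane foam = (1/0.531 − 1/0.759)/(4πk) = 0.5657/(4π·0.0247) = 1.823 K/W
ΣR = 6.237×10^-4 + 7.858 + 1.823 = 9.682 K/W
Q = ΔT/ΣR = (-191 °C − 20.3 °C)/9.682 = -21.8 W
(Negative Q ⇒ heat flows inward; heat gain = 21.8 W.)

Q = 21.8 W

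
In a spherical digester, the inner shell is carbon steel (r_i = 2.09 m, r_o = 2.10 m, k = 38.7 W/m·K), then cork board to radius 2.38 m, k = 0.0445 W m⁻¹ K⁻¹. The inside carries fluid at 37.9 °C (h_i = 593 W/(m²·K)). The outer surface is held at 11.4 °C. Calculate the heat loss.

Treat each layer as a resistance in series:
  R_conv,in = 1/(4πr²h) = 1/(4π·2.09²·593) = 3.072×10^-5 K/W
  R_carbon steel = (1/2.09 − 1/2.10)/(4πk) = 0.002278/(4π·38.7) = 4.685×10^-6 K/W
  R_cork board = (1/2.10 − 1/2.38)/(4πk) = 0.05602/(4π·0.0445) = 0.1002 K/W
ΣR = 3.072×10^-5 + 4.685×10^-6 + 0.1002 = 0.1002 K/W
Q = ΔT/ΣR = (37.9 °C − 11.4 °C)/0.1002 = 264 W

Q = 264 W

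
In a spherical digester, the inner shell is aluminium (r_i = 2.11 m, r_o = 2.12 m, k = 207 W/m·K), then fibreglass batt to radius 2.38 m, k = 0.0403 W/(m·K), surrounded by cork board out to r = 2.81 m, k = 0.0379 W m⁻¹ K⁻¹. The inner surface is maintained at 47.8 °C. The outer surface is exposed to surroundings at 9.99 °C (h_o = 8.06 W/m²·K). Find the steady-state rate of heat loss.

Q = 159 W

Treat each layer as a resistance in series:
  R_aluminium = (1/2.11 − 1/2.12)/(4πk) = 0.002236/(4π·207) = 8.594×10^-7 K/W
  R_fibreglass batt = (1/2.12 − 1/2.38)/(4πk) = 0.05153/(4π·0.0403) = 0.1018 K/W
  R_cork board = (1/2.38 − 1/2.81)/(4πk) = 0.06430/(4π·0.0379) = 0.1350 K/W
  R_conv,out = 1/(4πr²h) = 1/(4π·2.81²·8.06) = 0.001250 K/W
ΣR = 8.594×10^-7 + 0.1018 + 0.1350 + 0.001250 = 0.2381 K/W
Q = ΔT/ΣR = (47.8 °C − 9.99 °C)/0.2381 = 159 W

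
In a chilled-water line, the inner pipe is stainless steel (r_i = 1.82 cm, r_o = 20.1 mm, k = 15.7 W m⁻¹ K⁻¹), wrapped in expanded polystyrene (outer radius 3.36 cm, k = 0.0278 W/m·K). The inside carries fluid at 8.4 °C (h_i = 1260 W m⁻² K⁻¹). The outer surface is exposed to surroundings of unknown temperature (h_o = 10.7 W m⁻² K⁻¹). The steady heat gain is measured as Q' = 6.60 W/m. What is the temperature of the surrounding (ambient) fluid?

Series resistances:
  R'_conv,in = 1/(2πr h) = 1/(2π·0.0182·1260) = 0.006940 m·K/W
  R'_stainless steel = ln(0.0201/0.0182)/(2πk) = 0.09930/(2π·15.7) = 0.001007 m·K/W
  R'_expanded polystyrene = ln(0.0336/0.0201)/(2πk) = 0.5138/(2π·0.0278) = 2.942 m·K/W
  R'_conv,out = 1/(2πr h) = 1/(2π·0.0336·10.7) = 0.4427 m·K/W
ΣR = 3.392 m·K/W
ΔT = Q'·ΣR = 6.60 × 3.392 = 22.39 K
Heat flows inward, so T_out = T_in + ΔT = 8.4 + 22.39 = 30.8 °C

T_out = 30.8 °C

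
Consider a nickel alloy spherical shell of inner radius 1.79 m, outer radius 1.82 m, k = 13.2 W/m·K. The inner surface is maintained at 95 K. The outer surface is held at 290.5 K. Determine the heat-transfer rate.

Q = 4πk·ΔT/(1/r₁ − 1/r₂) = 4π × 13.2 × 195.5 / (1/1.79 − 1/1.82) = 3.52×10^6 W

Q = 3.52×10^6 W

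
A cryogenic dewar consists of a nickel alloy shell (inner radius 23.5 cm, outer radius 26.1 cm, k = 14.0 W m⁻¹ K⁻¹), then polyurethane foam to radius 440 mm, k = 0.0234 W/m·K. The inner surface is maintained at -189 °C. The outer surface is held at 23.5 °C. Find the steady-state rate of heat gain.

Q = 40.1 W

Treat each layer as a resistance in series:
  R_nickel alloy = (1/0.235 − 1/0.261)/(4πk) = 0.4239/(4π·14.0) = 0.002410 K/W
  R_polyurethane foam = (1/0.261 − 1/0.440)/(4πk) = 1.559/(4π·0.0234) = 5.301 K/W
ΣR = 0.002410 + 5.301 = 5.303 K/W
Q = ΔT/ΣR = (-189 °C − 23.5 °C)/5.303 = -40.1 W
(Negative Q ⇒ heat flows inward; heat gain = 40.1 W.)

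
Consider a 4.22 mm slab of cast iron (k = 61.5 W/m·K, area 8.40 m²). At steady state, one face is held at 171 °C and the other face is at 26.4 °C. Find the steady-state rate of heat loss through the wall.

Q = kA·ΔT/L = 61.5 × 8.40 × |171 °C − 26.4 °C| / 0.00422 = 1.77×10^7 W

Q = 17700 kW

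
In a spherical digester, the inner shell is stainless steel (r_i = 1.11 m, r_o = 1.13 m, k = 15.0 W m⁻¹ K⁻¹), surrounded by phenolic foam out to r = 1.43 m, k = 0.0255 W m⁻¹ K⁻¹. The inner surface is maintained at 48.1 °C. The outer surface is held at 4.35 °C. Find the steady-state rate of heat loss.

Q = 75.5 W

Resistance network (inner→outer):
  R_stainless steel = (1/1.11 − 1/1.13)/(4πk) = 0.01595/(4π·15.0) = 8.459×10^-5 K/W
  R_phenolic foam = (1/1.13 − 1/1.43)/(4πk) = 0.1857/(4π·0.0255) = 0.5794 K/W
ΣR = 8.459×10^-5 + 0.5794 = 0.5795 K/W
Q = ΔT/ΣR = (48.1 °C − 4.35 °C)/0.5795 = 75.5 W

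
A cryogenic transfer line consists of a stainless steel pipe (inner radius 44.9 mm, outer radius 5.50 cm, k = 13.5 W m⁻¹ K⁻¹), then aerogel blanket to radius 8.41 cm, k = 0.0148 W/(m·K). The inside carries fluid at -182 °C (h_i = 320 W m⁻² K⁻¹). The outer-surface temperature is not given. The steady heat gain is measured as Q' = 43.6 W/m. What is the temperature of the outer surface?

T_out = 17.7 °C

Series resistances:
  R'_conv,in = 1/(2πr h) = 1/(2π·0.0449·320) = 0.01108 m·K/W
  R'_stainless steel = ln(0.0550/0.0449)/(2πk) = 0.2029/(2π·13.5) = 0.002392 m·K/W
  R'_aerogel blanket = ln(0.0841/0.0550)/(2πk) = 0.4247/(2π·0.0148) = 4.567 m·K/W
ΣR = 4.580 m·K/W
ΔT = Q'·ΣR = 43.6 × 4.580 = 199.7 K
Heat flows inward, so T_out = T_in + ΔT = -182 + 199.7 = 17.7 °C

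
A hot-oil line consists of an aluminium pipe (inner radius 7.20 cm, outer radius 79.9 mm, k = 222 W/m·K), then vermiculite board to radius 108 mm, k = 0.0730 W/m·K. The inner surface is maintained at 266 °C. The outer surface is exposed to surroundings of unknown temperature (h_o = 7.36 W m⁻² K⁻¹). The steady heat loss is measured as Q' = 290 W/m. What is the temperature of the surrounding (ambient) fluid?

T_out = 17.4 °C

Sum the resistances:
  R'_aluminium = ln(0.0799/0.0720)/(2πk) = 0.1041/(2π·222) = 7.464×10^-5 m·K/W
  R'_vermiculite board = ln(0.108/0.0799)/(2πk) = 0.3014/(2π·0.0730) = 0.6570 m·K/W
  R'_conv,out = 1/(2πr h) = 1/(2π·0.108·7.36) = 0.2002 m·K/W
ΣR = 0.8573 m·K/W
ΔT = Q'·ΣR = 290 × 0.8573 = 248.6 K
Heat flows outward, so T_out = T_in − ΔT = 266 − 248.6 = 17.4 °C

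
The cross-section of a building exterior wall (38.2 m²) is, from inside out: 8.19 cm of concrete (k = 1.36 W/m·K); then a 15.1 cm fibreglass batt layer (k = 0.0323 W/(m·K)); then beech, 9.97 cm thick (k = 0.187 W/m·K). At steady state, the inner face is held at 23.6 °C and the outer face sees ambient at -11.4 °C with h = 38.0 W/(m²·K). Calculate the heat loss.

Treat each layer as a resistance in series:
  R_concrete = L/(kA) = 0.0819/(1.36·38.2) = 0.001576 K/W
  R_fibreglass batt = L/(kA) = 0.151/(0.0323·38.2) = 0.1224 K/W
  R_beech = L/(kA) = 0.0997/(0.187·38.2) = 0.01396 K/W
  R_conv,out = 1/(hA) = 1/(38.0·38.2) = 6.889×10^-4 K/W
ΣR = 0.001576 + 0.1224 + 0.01396 + 6.889×10^-4 = 0.1386 K/W
Q = ΔT/ΣR = (23.6 °C − -11.4 °C)/0.1386 = 253 W

Q = 253 W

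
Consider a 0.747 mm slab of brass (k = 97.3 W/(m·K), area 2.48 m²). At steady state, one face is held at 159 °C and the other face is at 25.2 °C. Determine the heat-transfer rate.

Q = kA·ΔT/L = 97.3 × 2.48 × |159 °C − 25.2 °C| / 7.47×10^-4 = 4.32×10^7 W

Q = 43200 kW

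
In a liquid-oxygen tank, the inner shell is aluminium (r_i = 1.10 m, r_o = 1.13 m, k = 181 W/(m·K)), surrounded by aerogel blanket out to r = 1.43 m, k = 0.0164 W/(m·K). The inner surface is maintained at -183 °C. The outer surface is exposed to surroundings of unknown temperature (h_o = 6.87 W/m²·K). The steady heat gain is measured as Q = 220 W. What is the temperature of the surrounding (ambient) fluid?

T_out = 16.4 °C

Series resistances:
  R_aluminium = (1/1.10 − 1/1.13)/(4πk) = 0.02414/(4π·181) = 1.061×10^-5 K/W
  R_aerogel blanket = (1/1.13 − 1/1.43)/(4πk) = 0.1857/(4π·0.0164) = 0.9009 K/W
  R_conv,out = 1/(4πr²h) = 1/(4π·1.43²·6.87) = 0.005664 K/W
ΣR = 0.9065 K/W
ΔT = Q·ΣR = 220 × 0.9065 = 199.4 K
Heat flows inward, so T_out = T_in + ΔT = -183 + 199.4 = 16.4 °C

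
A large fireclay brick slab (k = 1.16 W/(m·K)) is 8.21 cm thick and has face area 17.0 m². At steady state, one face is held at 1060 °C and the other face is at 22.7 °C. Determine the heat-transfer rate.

Q = kA·ΔT/L = 1.16 × 17.0 × |1060 °C − 22.7 °C| / 0.0821 = 2.49×10^5 W

Q = 249 kW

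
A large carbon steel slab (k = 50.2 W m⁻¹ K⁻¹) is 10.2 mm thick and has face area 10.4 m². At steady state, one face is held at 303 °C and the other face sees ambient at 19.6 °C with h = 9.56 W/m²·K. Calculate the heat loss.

Resistance network (inner→outer):
  R_carbon steel = L/(kA) = 0.0102/(50.2·10.4) = 1.954×10^-5 K/W
  R_conv,out = 1/(hA) = 1/(9.56·10.4) = 0.01006 K/W
ΣR = 1.954×10^-5 + 0.01006 = 0.01008 K/W
Q = ΔT/ΣR = (303 °C − 19.6 °C)/0.01008 = 28100 W

Q = 28100 W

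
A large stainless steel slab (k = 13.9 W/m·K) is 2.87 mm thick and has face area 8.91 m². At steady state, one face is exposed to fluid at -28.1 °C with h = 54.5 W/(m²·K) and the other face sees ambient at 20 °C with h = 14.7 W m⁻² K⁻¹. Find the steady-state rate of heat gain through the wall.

Q = 4.95 kW

Resistance network (inner→outer):
  R_conv,in = 1/(hA) = 1/(54.5·8.91) = 0.002059 K/W
  R_stainless steel = L/(kA) = 0.00287/(13.9·8.91) = 2.317×10^-5 K/W
  R_conv,out = 1/(hA) = 1/(14.7·8.91) = 0.007635 K/W
ΣR = 0.002059 + 2.317×10^-5 + 0.007635 = 0.009717 K/W
Q = ΔT/ΣR = (-28.1 °C − 20 °C)/0.009717 = -4950 W
(Negative Q ⇒ heat flows inward; heat gain = 4950 W.)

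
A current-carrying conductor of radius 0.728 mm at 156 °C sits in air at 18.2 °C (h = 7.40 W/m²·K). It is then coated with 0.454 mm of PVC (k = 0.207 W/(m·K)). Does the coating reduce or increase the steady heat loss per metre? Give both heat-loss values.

Critical radius for a cylinder: r_cr = k/h = 0.0280 m = 2.80 cm.
Outer radius after coating: r₂ = 7.28×10^-4 + 4.54×10^-4 = 0.001182 m.
Since r₁ < r_cr and r₂ ≤ r_cr, the coating moves toward the maximum at r_cr — heat loss rises.
Bare: R = 1/(2πr₁h) = 29.54 m·K/W; Q = 137.8/29.54 = 4.66 W/m.
Coated: R = R_cond + R_conv = 18.57 m·K/W; Q = 137.8/18.57 = 7.42 W/m.

increases: 4.66 → 7.42 W/m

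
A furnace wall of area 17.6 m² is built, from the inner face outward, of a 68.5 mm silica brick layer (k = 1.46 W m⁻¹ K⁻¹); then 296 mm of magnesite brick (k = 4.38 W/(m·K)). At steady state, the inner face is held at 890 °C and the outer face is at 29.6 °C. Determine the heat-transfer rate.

Q = 1.32×10^5 W

Treat each layer as a resistance in series:
  R_silica brick = L/(kA) = 0.0685/(1.46·17.6) = 0.002666 K/W
  R_magnesite brick = L/(kA) = 0.296/(4.38·17.6) = 0.003840 K/W
ΣR = 0.002666 + 0.003840 = 0.006506 K/W
Q = ΔT/ΣR = (890 °C − 29.6 °C)/0.006506 = 1.32×10^5 W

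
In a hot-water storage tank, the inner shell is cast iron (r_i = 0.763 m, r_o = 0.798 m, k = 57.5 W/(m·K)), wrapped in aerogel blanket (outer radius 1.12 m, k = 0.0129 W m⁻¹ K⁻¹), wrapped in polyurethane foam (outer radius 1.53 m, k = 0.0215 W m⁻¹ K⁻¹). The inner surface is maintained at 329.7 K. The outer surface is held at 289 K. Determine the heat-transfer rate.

Treat each layer as a resistance in series:
  R_cast iron = (1/0.763 − 1/0.798)/(4πk) = 0.05748/(4π·57.5) = 7.955×10^-5 K/W
  R_aerogel blanket = (1/0.798 − 1/1.12)/(4πk) = 0.3603/(4π·0.0129) = 2.222 K/W
  R_polyurethane foam = (1/1.12 − 1/1.53)/(4πk) = 0.2393/(4π·0.0215) = 0.8856 K/W
ΣR = 7.955×10^-5 + 2.222 + 0.8856 = 3.108 K/W
Q = ΔT/ΣR = (329.7 K − 289 K)/3.108 = 13.1 W

Q = 13.1 W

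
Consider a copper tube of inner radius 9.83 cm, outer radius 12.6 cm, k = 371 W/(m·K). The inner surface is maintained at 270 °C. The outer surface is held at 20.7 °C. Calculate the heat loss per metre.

Q' = 2πk·ΔT/ln(r₂/r₁) = 2π × 371 × 249.3 / ln(0.126/0.0983) = 2.34×10^6 W/m

Q' = 2.34×10^6 W/m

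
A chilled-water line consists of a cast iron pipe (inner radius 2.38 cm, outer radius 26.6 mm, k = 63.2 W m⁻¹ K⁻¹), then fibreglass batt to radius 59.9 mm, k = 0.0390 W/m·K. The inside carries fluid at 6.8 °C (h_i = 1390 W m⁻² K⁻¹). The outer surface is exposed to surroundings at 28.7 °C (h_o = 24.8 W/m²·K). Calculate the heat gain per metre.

Q' = 6.39 W/m

Treat each layer as a resistance in series:
  R'_conv,in = 1/(2πr h) = 1/(2π·0.0238·1390) = 0.004811 m·K/W
  R'_cast iron = ln(0.0266/0.0238)/(2πk) = 0.1112/(2π·63.2) = 2.801×10^-4 m·K/W
  R'_fibreglass batt = ln(0.0599/0.0266)/(2πk) = 0.8118/(2π·0.0390) = 3.313 m·K/W
  R'_conv,out = 1/(2πr h) = 1/(2π·0.0599·24.8) = 0.1071 m·K/W
ΣR = 0.004811 + 2.801×10^-4 + 3.313 + 0.1071 = 3.425 m·K/W
Q' = ΔT/ΣR = (6.8 °C − 28.7 °C)/3.425 = -6.39 W/m
(Negative Q' ⇒ heat flows inward; heat gain = 6.39 W/m.)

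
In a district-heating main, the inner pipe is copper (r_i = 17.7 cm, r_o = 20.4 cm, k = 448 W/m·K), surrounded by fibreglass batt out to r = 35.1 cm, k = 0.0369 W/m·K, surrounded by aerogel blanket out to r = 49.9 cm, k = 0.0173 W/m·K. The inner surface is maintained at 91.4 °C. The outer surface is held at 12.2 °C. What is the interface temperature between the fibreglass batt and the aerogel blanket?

Series thermal resistances, inner to outer:
  R'_copper = ln(0.204/0.177)/(2πk) = 0.1420/(2π·448) = 5.044×10^-5 m·K/W
  R'_fibreglass batt = ln(0.351/0.204)/(2πk) = 0.5427/(2π·0.0369) = 2.341 m·K/W
  R'_aerogel blanket = ln(0.499/0.351)/(2πk) = 0.3518/(2π·0.0173) = 3.237 m·K/W
ΣR = 5.044×10^-5 + 2.341 + 3.237 = 5.578 m·K/W
Q' = ΔT/ΣR = (91.4 °C − 12.2 °C)/5.578 = 14.20 W/m
From the inner boundary to the fibreglass batt/aerogel blanket interface, ΣR_partial = 2.341 m·K/W.
T_interface = T_in − Q'·ΣR_partial = 91.4 °C − (14.20)(2.341) = 58.2 °C

T = 58.2 °C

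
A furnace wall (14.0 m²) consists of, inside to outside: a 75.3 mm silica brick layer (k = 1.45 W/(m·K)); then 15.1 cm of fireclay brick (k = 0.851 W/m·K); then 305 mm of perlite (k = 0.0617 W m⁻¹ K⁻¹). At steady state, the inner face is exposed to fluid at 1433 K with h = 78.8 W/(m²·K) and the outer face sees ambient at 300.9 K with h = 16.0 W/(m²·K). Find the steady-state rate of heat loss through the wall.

Q = 3020 W

Series thermal resistances, inner to outer:
  R_conv,in = 1/(hA) = 1/(78.8·14.0) = 9.065×10^-4 K/W
  R_silica brick = L/(kA) = 0.0753/(1.45·14.0) = 0.003709 K/W
  R_fireclay brick = L/(kA) = 0.151/(0.851·14.0) = 0.01267 K/W
  R_perlite = L/(kA) = 0.305/(0.0617·14.0) = 0.3531 K/W
  R_conv,out = 1/(hA) = 1/(16.0·14.0) = 0.004464 K/W
ΣR = 9.065×10^-4 + 0.003709 + 0.01267 + 0.3531 + 0.004464 = 0.3748 K/W
Q = ΔT/ΣR = (1433 K − 300.9 K)/0.3748 = 3020 W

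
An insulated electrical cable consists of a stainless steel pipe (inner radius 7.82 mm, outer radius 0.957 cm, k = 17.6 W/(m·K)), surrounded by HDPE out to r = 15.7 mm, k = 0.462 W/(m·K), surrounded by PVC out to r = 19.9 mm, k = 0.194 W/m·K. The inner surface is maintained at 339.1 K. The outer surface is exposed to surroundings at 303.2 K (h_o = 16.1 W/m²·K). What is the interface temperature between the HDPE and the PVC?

T = 331.9 K

Resistance network (inner→outer):
  R'_stainless steel = ln(0.00957/0.00782)/(2πk) = 0.2019/(2π·17.6) = 0.001826 m·K/W
  R'_HDPE = ln(0.0157/0.00957)/(2πk) = 0.4950/(2π·0.462) = 0.1705 m·K/W
  R'_PVC = ln(0.0199/0.0157)/(2πk) = 0.2371/(2π·0.194) = 0.1945 m·K/W
  R'_conv,out = 1/(2πr h) = 1/(2π·0.0199·16.1) = 0.4968 m·K/W
ΣR = 0.001826 + 0.1705 + 0.1945 + 0.4968 = 0.8636 m·K/W
Q' = ΔT/ΣR = (339.1 K − 303.2 K)/0.8636 = 41.57 W/m
From the inner boundary to the HDPE/PVC interface, ΣR_partial = 0.1723 m·K/W.
T_interface = T_in − Q'·ΣR_partial = 339.1 K − (41.57)(0.1723) = 331.9 K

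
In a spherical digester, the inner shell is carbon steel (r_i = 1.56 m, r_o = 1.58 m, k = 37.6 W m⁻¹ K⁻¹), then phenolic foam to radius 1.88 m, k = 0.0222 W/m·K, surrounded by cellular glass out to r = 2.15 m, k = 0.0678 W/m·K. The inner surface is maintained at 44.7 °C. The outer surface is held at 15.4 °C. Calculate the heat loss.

Resistance network (inner→outer):
  R_carbon steel = (1/1.56 − 1/1.58)/(4πk) = 0.008114/(4π·37.6) = 1.717×10^-5 K/W
  R_phenolic foam = (1/1.58 − 1/1.88)/(4πk) = 0.1010/(4π·0.0222) = 0.3620 K/W
  R_cellular glass = (1/1.88 − 1/2.15)/(4πk) = 0.06680/(4π·0.0678) = 0.07840 K/W
ΣR = 1.717×10^-5 + 0.3620 + 0.07840 = 0.4404 K/W
Q = ΔT/ΣR = (44.7 °C − 15.4 °C)/0.4404 = 66.5 W

Q = 66.5 W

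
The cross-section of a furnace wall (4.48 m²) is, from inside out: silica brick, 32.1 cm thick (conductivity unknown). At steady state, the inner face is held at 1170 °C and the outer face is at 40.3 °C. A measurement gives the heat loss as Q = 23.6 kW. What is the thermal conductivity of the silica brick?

k = 1.50 W/m·K

ΣR = ΔT/Q = |1170 − 40.3|/23600 = 0.04787 K/W
L/(kA) = 0.04787 ⇒ k = 0.321/(0.04787·4.48) = 1.50 W/m·K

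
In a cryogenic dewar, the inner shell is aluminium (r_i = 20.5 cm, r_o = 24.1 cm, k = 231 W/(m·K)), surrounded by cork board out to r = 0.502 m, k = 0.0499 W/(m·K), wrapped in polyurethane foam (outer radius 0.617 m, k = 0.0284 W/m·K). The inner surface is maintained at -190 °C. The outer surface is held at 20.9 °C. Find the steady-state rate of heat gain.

Series thermal resistances, inner to outer:
  R_aluminium = (1/0.205 − 1/0.241)/(4πk) = 0.7287/(4π·231) = 2.510×10^-4 K/W
  R_cork board = (1/0.241 − 1/0.502)/(4πk) = 2.157/(4π·0.0499) = 3.440 K/W
  R_polyurethane foam = (1/0.502 − 1/0.617)/(4πk) = 0.3713/(4π·0.0284) = 1.040 K/W
ΣR = 2.510×10^-4 + 3.440 + 1.040 = 4.480 K/W
Q = ΔT/ΣR = (-190 °C − 20.9 °C)/4.480 = -47.1 W
(Negative Q ⇒ heat flows inward; heat gain = 47.1 W.)

Q = 47.1 W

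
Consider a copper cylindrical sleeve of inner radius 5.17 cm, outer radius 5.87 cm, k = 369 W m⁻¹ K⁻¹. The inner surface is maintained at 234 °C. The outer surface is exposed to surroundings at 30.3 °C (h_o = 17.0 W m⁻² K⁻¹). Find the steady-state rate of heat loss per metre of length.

Series thermal resistances, inner to outer:
  R'_copper = ln(0.0587/0.0517)/(2πk) = 0.1270/(2π·369) = 5.477×10^-5 m·K/W
  R'_conv,out = 1/(2πr h) = 1/(2π·0.0587·17.0) = 0.1595 m·K/W
ΣR = 5.477×10^-5 + 0.1595 = 0.1596 m·K/W
Q' = ΔT/ΣR = (234 °C − 30.3 °C)/0.1596 = 1280 W/m

Q' = 1280 W/m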